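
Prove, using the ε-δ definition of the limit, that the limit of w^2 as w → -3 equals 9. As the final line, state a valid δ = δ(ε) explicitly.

δ = min(1, ε/7)

Fix ε > 0. We seek δ > 0 with 0 < |w + 3| < δ ⇒ |w^2 − 9| < ε.
Factor: w^2 − 9 = (w + 3)(w - 3), so |w^2 − 9| = |w + 3|·|w - 3|.
Restrict δ ≤ 1. Then |w + 3| < 1 gives |w| < 4, so by the triangle inequality |w - 3| ≤ 4 + 3 = 7.
Hence |w^2 − 9| ≤ 7|w + 3|, which is < ε once |w + 3| < ε/7.
Take δ = min(1, ε/7). If 0 < |w + 3| < δ then both bounds hold and |w^2 − 9| ≤ 7|w + 3| < 7·(ε/7) = ε.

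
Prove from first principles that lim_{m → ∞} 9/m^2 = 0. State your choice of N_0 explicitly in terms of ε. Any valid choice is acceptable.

N_0 = (9/ε)^{1/2}

Let ε > 0 be given. For m ≥ 1, |9/m^2 − 0| = 9/m^2.
9/m^2 < ε ⇔ m^2 > 9/ε ⇔ m > (9/ε)^{1/2}.
Take N_0 = (9/ε)^{1/2}. Then m > N_0 implies 9/m^2 < ε.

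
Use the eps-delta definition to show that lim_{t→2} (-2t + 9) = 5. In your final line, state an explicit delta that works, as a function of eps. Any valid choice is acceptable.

Suppose eps > 0. We need delta > 0 so that 0 < |t − 2| < delta implies |(-2t + 9) − 5| < eps.
|(-2t + 9) − 5| = |-2t + 4| = 2|t − 2|.
So 2|t − 2| < eps exactly when |t − 2| < eps/2.
Choosing delta = eps/2 gives |(-2t + 9) − 5| = 2|t − 2| < eps whenever |t − 2| < delta.

delta = eps/2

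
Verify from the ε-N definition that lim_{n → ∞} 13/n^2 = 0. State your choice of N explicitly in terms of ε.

N = (13/ε)^{1/2}

Let ε > 0. For n ≥ 1, |13/n^2 − 0| = 13/n^2.
13/n^2 < ε ⇔ n^2 > 13/ε ⇔ n > (13/ε)^{1/2}.
Take N = (13/ε)^{1/2}. Then n > N implies 13/n^2 < ε.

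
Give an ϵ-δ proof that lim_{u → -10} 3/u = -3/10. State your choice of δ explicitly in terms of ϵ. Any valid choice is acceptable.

Fix ϵ > 0. We seek δ > 0 such that 0 < |u + 10| < δ implies |3/u + 3/10| < ϵ.
|3/u + 3/10| = 3·|-10 − u|/(10·|u|) = 3|u + 10|/(10|u|).
Require δ ≤ 5 so that |u| > 10 − 5 = 5, hence 10|u| > 50.
Then |3/u + 3/10| < 3|u + 10|/50, which is < ϵ when |u + 10| < (50/3)ϵ.
Take δ = min(5, (50/3)ϵ). Then 0 < |u + 10| < δ gives both |u + 10| < 5 and |u + 10| < (50/3)ϵ, so |3/u + 3/10| < ϵ.

δ = min(5, (50/3)ϵ)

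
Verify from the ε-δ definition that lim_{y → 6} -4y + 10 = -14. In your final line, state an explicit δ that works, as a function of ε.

δ = ε/4

Suppose ε > 0. We need δ > 0 so that 0 < |y − 6| < δ implies |(-4y + 10) + 14| < ε.
Since (-4y + 10) + 14 = -4(y − 6), we have |(-4y + 10) + 14| = 4|y − 6|.
Thus it suffices that |y − 6| < ε/4.
Choosing δ = ε/4 gives |(-4y + 10) + 14| = 4|y − 6| < ε whenever |y − 6| < δ.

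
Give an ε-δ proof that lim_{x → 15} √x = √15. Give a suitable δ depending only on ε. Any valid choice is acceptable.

δ = min(15, √15·ε)

Let ε > 0. We want δ > 0 such that 0 < |x − 15| < δ implies |√x − √15| < ε.
Rationalise: √x − √15 = (x − 15)/(√x + √15), so |√x − √15| = |x − 15|/(√x + √15).
Restrict δ ≤ 15 so that |x − 15| < 15 forces x > 0, and then √x + √15 > √15.
Hence |√x − √15| < |x − 15|/√15, which is < ε once |x − 15| < √15·ε.
Take δ = min(15, √15·ε). If 0 < |x − 15| < δ then x > 0 and |√x − √15| < |x − 15|/√15 < ε.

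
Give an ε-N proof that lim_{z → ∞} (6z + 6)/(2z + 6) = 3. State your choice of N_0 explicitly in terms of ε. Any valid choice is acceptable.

N_0 = 6/ε

Let ε > 0. We seek N_0 > 0 such that z > N_0 implies |(6z + 6)/(2z + 6) − 3| < ε.
(6z + 6)/(2z + 6) − 3 = (2(6z + 6) − 6(2z + 6)) / (2(2z + 6)) = -24/(2(2z + 6)).
For z > 0 we have 2z + 6 > 2z, so |(6z + 6)/(2z + 6) − 3| = 24/(2(2z + 6)) < 24/(2·2z) = 6/z.
Thus |(6z + 6)/(2z + 6) − 3| < ε whenever z > 6/ε.
Take N_0 = 6/ε. If z > N_0 then |(6z + 6)/(2z + 6) − 3| < 6/z < ε.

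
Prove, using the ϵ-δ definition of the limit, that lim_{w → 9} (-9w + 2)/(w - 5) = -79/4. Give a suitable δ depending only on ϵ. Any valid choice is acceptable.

Suppose ϵ > 0. We want δ > 0 with 0 < |w − 9| < δ ⇒ |(-9w + 2)/(w - 5) + 79/4| < ϵ.
Combining over a common denominator, (-9w + 2)/(w - 5) + 79/4 = [(-9w + 2)·4 − (-79)·(w - 5)] / [4·(w - 5)] = 43(w − 9) / (4(w - 5)).
So |(-9w + 2)/(w - 5) + 79/4| = 43|w − 9| / (4·|w − 5|).
Require δ ≤ 2, so |w − 5| ≥ |4| − |w − 9| > 4 − 2 = 2.
Hence |(-9w + 2)/(w - 5) + 79/4| < 43|w − 9|/(4·2) = (43/8)|w − 9|, which is < ϵ once |w − 9| < (8/43)ϵ.
Take δ = min(2, (8/43)ϵ). Then 0 < |w − 9| < δ forces both bounds, so |(-9w + 2)/(w - 5) + 79/4| < ϵ.

δ = min(2, (8/43)ϵ)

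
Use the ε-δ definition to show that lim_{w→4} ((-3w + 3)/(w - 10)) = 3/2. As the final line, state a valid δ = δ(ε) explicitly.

Let ε > 0. We want δ > 0 with 0 < |w − 4| < δ ⇒ |(-3w + 3)/(w - 10) − (3/2)| < ε.
Combining over a common denominator, (-3w + 3)/(w - 10) − (3/2) = [(-3w + 3)·(-6) − (-9)·(w - 10)] / [(-6)·(w - 10)] = 27(w − 4) / ((-6)(w - 10)).
So |(-3w + 3)/(w - 10) − (3/2)| = 27|w − 4| / (6·|w − 10|).
Require δ ≤ 3, so |w − 10| ≥ |-6| − |w − 4| > 6 − 3 = 3.
Hence |(-3w + 3)/(w - 10) − (3/2)| < 27|w − 4|/(6·3) = (3/2)|w − 4|, which is < ε once |w − 4| < (2/3)ε.
Take δ = min(3, (2/3)ε). Then 0 < |w − 4| < δ forces both bounds, so |(-3w + 3)/(w - 10) − (3/2)| < ε.

δ = min(3, (2/3)ε)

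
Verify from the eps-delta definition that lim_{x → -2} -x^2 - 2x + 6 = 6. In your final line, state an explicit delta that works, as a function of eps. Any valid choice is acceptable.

delta = min(1, eps/3)

Suppose eps > 0. We want delta > 0 such that 0 < |x + 2| < delta implies |(-x^2 - 2x + 6) − 6| < eps.
(-x^2 - 2x + 6) − 6 = -x^2 - 2x = (x + 2)(-x).
So |(-x^2 - 2x + 6) − 6| = |x + 2|·|-x|.
Assume first that |x + 2| < 1, so |x| < 3. Then |-x| ≤ 3 = 3.
Hence |(-x^2 - 2x + 6) − 6| ≤ 3|x + 2| < eps provided |x + 2| < eps/3.
Take delta = min(1, eps/3). Then 0 < |x + 2| < delta gives both |x + 2| < 1 and |x + 2| < eps/3, so |(-x^2 - 2x + 6) − 6| < eps.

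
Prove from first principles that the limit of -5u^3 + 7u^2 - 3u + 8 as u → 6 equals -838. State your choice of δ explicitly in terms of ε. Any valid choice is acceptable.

Fix ε > 0. We want δ > 0 such that 0 < |u − 6| < δ implies |(-5u^3 + 7u^2 - 3u + 8) + 838| < ε.
(-5u^3 + 7u^2 - 3u + 8) + 838 = -5u^3 + 7u^2 - 3u + 846 = (u − 6)(-5u^2 - 23u - 141).
So |(-5u^3 + 7u^2 - 3u + 8) + 838| = |u − 6|·|-5u^2 - 23u - 141|.
Require δ ≤ 2. Then |u − 6| < 2 gives |u| < 8, and by the triangle inequality |-5u^2 - 23u - 141| ≤ 5·8^2 + 23·8 + 141 = 645.
Hence |(-5u^3 + 7u^2 - 3u + 8) + 838| ≤ 645|u − 6| < ε provided |u − 6| < ε/645.
Take δ = min(2, ε/645). Then 0 < |u − 6| < δ gives both |u − 6| < 2 and |u − 6| < ε/645, so |(-5u^3 + 7u^2 - 3u + 8) + 838| < ε.

δ = min(2, ε/645)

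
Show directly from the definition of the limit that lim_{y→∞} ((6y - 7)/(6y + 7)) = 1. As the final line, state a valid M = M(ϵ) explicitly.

Suppose ϵ > 0. We seek M > 0 such that y > M implies |(6y - 7)/(6y + 7) − 1| < ϵ.
(6y - 7)/(6y + 7) − 1 = (6(6y - 7) − 6(6y + 7)) / (6(6y + 7)) = -84/(6(6y + 7)).
For y > 0 we have 6y + 7 > 6y, so |(6y - 7)/(6y + 7) − 1| = 84/(6(6y + 7)) < 84/(6·6y) = (7/3)/y.
Thus |(6y - 7)/(6y + 7) − 1| < ϵ whenever y > (7/3)/ϵ.
Take M = (7/3)/ϵ. If y > M then |(6y - 7)/(6y + 7) − 1| < (7/3)/y < ϵ.

M = (7/3)/ϵ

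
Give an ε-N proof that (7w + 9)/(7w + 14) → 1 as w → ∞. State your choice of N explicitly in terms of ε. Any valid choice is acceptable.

N = (5/7)/ε

Let ε > 0. We seek N > 0 such that w > N implies |(7w + 9)/(7w + 14) − 1| < ε.
(7w + 9)/(7w + 14) − 1 = (7(7w + 9) − 7(7w + 14)) / (7(7w + 14)) = -35/(7(7w + 14)).
For w > 0 we have 7w + 14 > 7w, so |(7w + 9)/(7w + 14) − 1| = 35/(7(7w + 14)) < 35/(7·7w) = (5/7)/w.
Thus |(7w + 9)/(7w + 14) − 1| < ε whenever w > (5/7)/ε.
Take N = (5/7)/ε. If w > N then |(7w + 9)/(7w + 14) − 1| < (5/7)/w < ε.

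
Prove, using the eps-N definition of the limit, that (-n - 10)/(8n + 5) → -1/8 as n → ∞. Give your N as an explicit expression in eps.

N = (75/64)/eps

Let eps > 0. For n ≥ 1, |(-n - 10)/(8n + 5) + 1/8| = |-75|/(8(8n + 5)) = 75/(8(8n + 5)).
Since 8n + 5 ≥ 8n for n ≥ 1, this is ≤ 75/(8·8n) = (75/64)/n.
So |(-n - 10)/(8n + 5) + 1/8| < eps whenever n > (75/64)/eps.
Take N = (75/64)/eps. If n > N then |(-n - 10)/(8n + 5) + 1/8| ≤ (75/64)/n < eps.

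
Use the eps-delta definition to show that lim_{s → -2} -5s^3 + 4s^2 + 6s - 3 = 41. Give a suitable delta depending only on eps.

delta = min(1, eps/109)

Let eps > 0 be given. We want delta > 0 such that 0 < |s + 2| < delta implies |(-5s^3 + 4s^2 + 6s - 3) − 41| < eps.
(-5s^3 + 4s^2 + 6s - 3) − 41 = -5s^3 + 4s^2 + 6s - 44 = (s + 2)(-5s^2 + 14s - 22).
So |(-5s^3 + 4s^2 + 6s - 3) − 41| = |s + 2|·|-5s^2 + 14s - 22|.
Require delta ≤ 1. Then |s + 2| < 1 gives |s| < 3, and by the triangle inequality |-5s^2 + 14s - 22| ≤ 5·3^2 + 14·3 + 22 = 109.
Hence |(-5s^3 + 4s^2 + 6s - 3) − 41| ≤ 109|s + 2| < eps provided |s + 2| < eps/109.
Choosing delta = min(1, eps/109) ensures both conditions, hence |(-5s^3 + 4s^2 + 6s - 3) − 41| < eps.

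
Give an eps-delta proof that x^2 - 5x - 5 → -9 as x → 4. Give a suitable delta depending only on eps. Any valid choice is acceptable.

Fix eps > 0. We want delta > 0 such that 0 < |x − 4| < delta implies |(x^2 - 5x - 5) + 9| < eps.
(x^2 - 5x - 5) + 9 = x^2 - 5x + 4 = (x − 4)(x - 1).
So |(x^2 - 5x - 5) + 9| = |x − 4|·|x - 1|.
Assume first that |x − 4| < 2, so |x| < 6. Then |x - 1| ≤ 6 + 1 = 7.
Hence |(x^2 - 5x - 5) + 9| ≤ 7|x − 4| < eps provided |x − 4| < eps/7.
Choosing delta = min(2, eps/7) ensures both conditions, hence |(x^2 - 5x - 5) + 9| < eps.

delta = min(2, eps/7)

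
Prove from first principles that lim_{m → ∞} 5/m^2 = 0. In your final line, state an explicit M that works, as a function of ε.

Fix ε > 0. For m ≥ 1, |5/m^2 − 0| = 5/m^2.
5/m^2 < ε ⇔ m^2 > 5/ε ⇔ m > (5/ε)^{1/2}.
Take M = (5/ε)^{1/2}. Then m > M implies 5/m^2 < ε.

M = (5/ε)^{1/2}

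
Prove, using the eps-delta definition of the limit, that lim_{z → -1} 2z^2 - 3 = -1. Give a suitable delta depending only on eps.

Suppose eps > 0. We want delta > 0 such that 0 < |z + 1| < delta implies |(2z^2 - 3) + 1| < eps.
(2z^2 - 3) + 1 = 2z^2 - 2 = (z + 1)(2z - 2).
So |(2z^2 - 3) + 1| = |z + 1|·|2z - 2|.
Require delta ≤ 2. Then |z + 1| < 2 gives |z| < 3, and by the triangle inequality |2z - 2| ≤ 2·3 + 2 = 8.
Hence |(2z^2 - 3) + 1| ≤ 8|z + 1| < eps provided |z + 1| < eps/8.
Choosing delta = min(2, eps/8) ensures both conditions, hence |(2z^2 - 3) + 1| < eps.

delta = min(2, eps/8)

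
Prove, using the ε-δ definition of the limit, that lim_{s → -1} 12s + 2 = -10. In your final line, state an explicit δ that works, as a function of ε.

δ = ε/12

Let ε > 0 be given. We need δ > 0 so that 0 < |s + 1| < δ implies |(12s + 2) + 10| < ε.
Since (12s + 2) + 10 = 12(s + 1), we have |(12s + 2) + 10| = 12|s + 1|.
Thus it suffices that |s + 1| < ε/12.
Choosing δ = ε/12 gives |(12s + 2) + 10| = 12|s + 1| < ε whenever |s + 1| < δ.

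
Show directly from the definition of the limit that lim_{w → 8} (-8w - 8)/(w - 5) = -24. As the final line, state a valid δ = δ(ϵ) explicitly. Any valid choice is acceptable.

Fix ϵ > 0. We want δ > 0 with 0 < |w − 8| < δ ⇒ |(-8w - 8)/(w - 5) + 24| < ϵ.
Combining over a common denominator, (-8w - 8)/(w - 5) + 24 = [(-8w - 8)·3 − (-72)·(w - 5)] / [3·(w - 5)] = 48(w − 8) / (3(w - 5)).
So |(-8w - 8)/(w - 5) + 24| = 48|w − 8| / (3·|w − 5|).
Restrict δ ≤ 3/2. Then |w − 8| < 3/2 gives |w − 5| = |(w − 8) + 3| ≥ 3 − 3/2 = 3/2.
Hence |(-8w - 8)/(w - 5) + 24| < 48|w − 8|/(3·(3/2)) = (32/3)|w − 8|, which is < ϵ once |w − 8| < (3/32)ϵ.
Take δ = min(3/2, (3/32)ϵ). Then 0 < |w − 8| < δ forces both bounds, so |(-8w - 8)/(w - 5) + 24| < ϵ.

δ = min(3/2, (3/32)ϵ)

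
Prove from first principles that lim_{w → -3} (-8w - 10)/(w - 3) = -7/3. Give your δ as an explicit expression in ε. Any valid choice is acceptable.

Let ε > 0. We want δ > 0 with 0 < |w + 3| < δ ⇒ |(-8w - 10)/(w - 3) + 7/3| < ε.
Combining over a common denominator, (-8w - 10)/(w - 3) + 7/3 = [(-8w - 10)·(-6) − 14·(w - 3)] / [(-6)·(w - 3)] = 34(w + 3) / ((-6)(w - 3)).
So |(-8w - 10)/(w - 3) + 7/3| = 34|w + 3| / (6·|w − 3|).
Restrict δ ≤ 3. Then |w + 3| < 3 gives |w − 3| = |(w + 3) + (-6)| ≥ 6 − 3 = 3.
Hence |(-8w - 10)/(w - 3) + 7/3| < 34|w + 3|/(6·3) = (17/9)|w + 3|, which is < ε once |w + 3| < (9/17)ε.
Take δ = min(3, (9/17)ε). Then 0 < |w + 3| < δ forces both bounds, so |(-8w - 10)/(w - 3) + 7/3| < ε.

δ = min(3, (9/17)ε)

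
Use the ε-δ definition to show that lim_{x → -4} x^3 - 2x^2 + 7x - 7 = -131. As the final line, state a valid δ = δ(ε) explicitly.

Let ε > 0 be given. We want δ > 0 such that 0 < |x + 4| < δ implies |(x^3 - 2x^2 + 7x - 7) + 131| < ε.
(x^3 - 2x^2 + 7x - 7) + 131 = x^3 - 2x^2 + 7x + 124 = (x + 4)(x^2 - 6x + 31).
So |(x^3 - 2x^2 + 7x - 7) + 131| = |x + 4|·|x^2 - 6x + 31|.
Require δ ≤ 1. Then |x + 4| < 1 gives |x| < 5, and by the triangle inequality |x^2 - 6x + 31| ≤ 5^2 + 6·5 + 31 = 86.
Hence |(x^3 - 2x^2 + 7x - 7) + 131| ≤ 86|x + 4| < ε provided |x + 4| < ε/86.
Choosing δ = min(1, ε/86) ensures both conditions, hence |(x^3 - 2x^2 + 7x - 7) + 131| < ε.

δ = min(1, ε/86)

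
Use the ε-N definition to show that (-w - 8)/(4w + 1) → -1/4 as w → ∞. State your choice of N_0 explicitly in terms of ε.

Fix ε > 0. We seek N_0 > 0 such that w > N_0 implies |(-w - 8)/(4w + 1) + 1/4| < ε.
(-w - 8)/(4w + 1) + 1/4 = (4(-w - 8) − (-1)(4w + 1)) / (4(4w + 1)) = -31/(4(4w + 1)).
For w > 0 we have 4w + 1 > 4w, so |(-w - 8)/(4w + 1) + 1/4| = 31/(4(4w + 1)) < 31/(4·4w) = (31/16)/w.
Thus |(-w - 8)/(4w + 1) + 1/4| < ε whenever w > (31/16)/ε.
Take N_0 = (31/16)/ε. If w > N_0 then |(-w - 8)/(4w + 1) + 1/4| < (31/16)/w < ε.

N_0 = (31/16)/ε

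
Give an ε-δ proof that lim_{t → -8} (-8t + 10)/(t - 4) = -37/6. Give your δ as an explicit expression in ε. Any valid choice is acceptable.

δ = min(6, (36/11)ε)

Let ε > 0. We want δ > 0 with 0 < |t + 8| < δ ⇒ |(-8t + 10)/(t - 4) + 37/6| < ε.
Combining over a common denominator, (-8t + 10)/(t - 4) + 37/6 = [(-8t + 10)·(-12) − 74·(t - 4)] / [(-12)·(t - 4)] = 22(t + 8) / ((-12)(t - 4)).
So |(-8t + 10)/(t - 4) + 37/6| = 22|t + 8| / (12·|t − 4|).
Require δ ≤ 6, so |t − 4| ≥ |-12| − |t + 8| > 12 − 6 = 6.
Hence |(-8t + 10)/(t - 4) + 37/6| < 22|t + 8|/(12·6) = (11/36)|t + 8|, which is < ε once |t + 8| < (36/11)ε.
Take δ = min(6, (36/11)ε). Then 0 < |t + 8| < δ forces both bounds, so |(-8t + 10)/(t - 4) + 37/6| < ε.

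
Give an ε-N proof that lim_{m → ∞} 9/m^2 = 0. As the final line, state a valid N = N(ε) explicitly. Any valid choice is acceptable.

Suppose ε > 0. For m ≥ 1, |9/m^2 − 0| = 9/m^2.
9/m^2 < ε ⇔ m^2 > 9/ε ⇔ m > (9/ε)^{1/2}.
Take N = (9/ε)^{1/2}. Then m > N implies 9/m^2 < ε.

N = (9/ε)^{1/2}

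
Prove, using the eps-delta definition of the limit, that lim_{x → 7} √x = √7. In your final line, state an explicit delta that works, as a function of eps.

Let eps > 0 be given. We want delta > 0 such that 0 < |x − 7| < delta implies |√x − √7| < eps.
Rationalise: √x − √7 = (x − 7)/(√x + √7), so |√x − √7| = |x − 7|/(√x + √7).
Restrict delta ≤ 7 so that |x − 7| < 7 forces x > 0, and then √x + √7 > √7.
Hence |√x − √7| < |x − 7|/√7, which is < eps once |x − 7| < √7·eps.
Take delta = min(7, √7·eps). If 0 < |x − 7| < delta then x > 0 and |√x − √7| < |x − 7|/√7 < eps.

delta = min(7, √7·eps)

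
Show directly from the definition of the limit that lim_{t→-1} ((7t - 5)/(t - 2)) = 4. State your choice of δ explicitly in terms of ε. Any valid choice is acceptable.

Fix ε > 0. We want δ > 0 with 0 < |t + 1| < δ ⇒ |(7t - 5)/(t - 2) − 4| < ε.
Combining over a common denominator, (7t - 5)/(t - 2) − 4 = [(7t - 5)·(-3) − (-12)·(t - 2)] / [(-3)·(t - 2)] = -9(t + 1) / ((-3)(t - 2)).
So |(7t - 5)/(t - 2) − 4| = 9|t + 1| / (3·|t − 2|).
Require δ ≤ 3/2, so |t − 2| ≥ |-3| − |t + 1| > 3 − 3/2 = 3/2.
Hence |(7t - 5)/(t - 2) − 4| < 9|t + 1|/(3·(3/2)) = 2|t + 1|, which is < ε once |t + 1| < (1/2)ε.
Take δ = min(3/2, (1/2)ε). Then 0 < |t + 1| < δ forces both bounds, so |(7t - 5)/(t - 2) − 4| < ε.

δ = min(3/2, (1/2)ε)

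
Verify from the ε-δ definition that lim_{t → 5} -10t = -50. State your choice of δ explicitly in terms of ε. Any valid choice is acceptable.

δ = ε/10

Fix ε > 0. We need δ > 0 so that 0 < |t − 5| < δ implies |(-10t) + 50| < ε.
|(-10t) + 50| = |-10t + 50| = 10|t − 5|.
Thus it suffices that |t − 5| < ε/10.
Choosing δ = ε/10 gives |(-10t) + 50| = 10|t − 5| < ε whenever |t − 5| < δ.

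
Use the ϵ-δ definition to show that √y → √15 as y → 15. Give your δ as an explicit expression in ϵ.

Let ϵ > 0 be given. We want δ > 0 such that 0 < |y − 15| < δ implies |√y − √15| < ϵ.
Rationalise: √y − √15 = (y − 15)/(√y + √15), so |√y − √15| = |y − 15|/(√y + √15).
Restrict δ ≤ 15 so that |y − 15| < 15 forces y > 0, and then √y + √15 > √15.
Hence |√y − √15| < |y − 15|/√15, which is < ϵ once |y − 15| < √15·ϵ.
Take δ = min(15, √15·ϵ). If 0 < |y − 15| < δ then y > 0 and |√y − √15| < |y − 15|/√15 < ϵ.

δ = min(15, √15·ϵ)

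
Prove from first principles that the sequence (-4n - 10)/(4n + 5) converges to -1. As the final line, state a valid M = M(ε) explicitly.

Fix ε > 0. For n ≥ 1, |(-4n - 10)/(4n + 5) + 1| = |-20|/(4(4n + 5)) = 20/(4(4n + 5)).
Since 4n + 5 ≥ 4n for n ≥ 1, this is ≤ 20/(4·4n) = (5/4)/n.
So |(-4n - 10)/(4n + 5) + 1| < ε whenever n > (5/4)/ε.
Take M = (5/4)/ε. If n > M then |(-4n - 10)/(4n + 5) + 1| ≤ (5/4)/n < ε.

M = (5/4)/ε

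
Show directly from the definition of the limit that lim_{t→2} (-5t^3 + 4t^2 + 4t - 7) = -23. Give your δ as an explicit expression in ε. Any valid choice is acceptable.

δ = min(1, ε/71)

Fix ε > 0. We want δ > 0 such that 0 < |t − 2| < δ implies |(-5t^3 + 4t^2 + 4t - 7) + 23| < ε.
(-5t^3 + 4t^2 + 4t - 7) + 23 = -5t^3 + 4t^2 + 4t + 16 = (t − 2)(-5t^2 - 6t - 8).
So |(-5t^3 + 4t^2 + 4t - 7) + 23| = |t − 2|·|-5t^2 - 6t - 8|.
Assume first that |t − 2| < 1, so |t| < 3. Then |-5t^2 - 6t - 8| ≤ 5·3^2 + 6·3 + 8 = 71.
Hence |(-5t^3 + 4t^2 + 4t - 7) + 23| ≤ 71|t − 2| < ε provided |t − 2| < ε/71.
Take δ = min(1, ε/71). Then 0 < |t − 2| < δ gives both |t − 2| < 1 and |t − 2| < ε/71, so |(-5t^3 + 4t^2 + 4t - 7) + 23| < ε.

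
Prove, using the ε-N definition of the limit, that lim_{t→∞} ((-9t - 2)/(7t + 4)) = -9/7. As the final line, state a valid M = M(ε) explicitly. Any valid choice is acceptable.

Let ε > 0 be given. We seek M > 0 such that t > M implies |(-9t - 2)/(7t + 4) + 9/7| < ε.
(-9t - 2)/(7t + 4) + 9/7 = (7(-9t - 2) − (-9)(7t + 4)) / (7(7t + 4)) = 22/(7(7t + 4)).
For t > 0 we have 7t + 4 > 7t, so |(-9t - 2)/(7t + 4) + 9/7| = 22/(7(7t + 4)) < 22/(7·7t) = (22/49)/t.
Thus |(-9t - 2)/(7t + 4) + 9/7| < ε whenever t > (22/49)/ε.
Take M = (22/49)/ε. If t > M then |(-9t - 2)/(7t + 4) + 9/7| < (22/49)/t < ε.

M = (22/49)/ε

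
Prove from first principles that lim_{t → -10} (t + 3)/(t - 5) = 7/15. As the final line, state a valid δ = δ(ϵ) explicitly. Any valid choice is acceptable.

Let ϵ > 0. We want δ > 0 with 0 < |t + 10| < δ ⇒ |(t + 3)/(t - 5) − (7/15)| < ϵ.
Combining over a common denominator, (t + 3)/(t - 5) − (7/15) = [(t + 3)·(-15) − (-7)·(t - 5)] / [(-15)·(t - 5)] = -8(t + 10) / ((-15)(t - 5)).
So |(t + 3)/(t - 5) − (7/15)| = 8|t + 10| / (15·|t − 5|).
Require δ ≤ 15/2, so |t − 5| ≥ |-15| − |t + 10| > 15 − 15/2 = 15/2.
Hence |(t + 3)/(t - 5) − (7/15)| < 8|t + 10|/(15·(15/2)) = (16/225)|t + 10|, which is < ϵ once |t + 10| < (225/16)ϵ.
Take δ = min(15/2, (225/16)ϵ). Then 0 < |t + 10| < δ forces both bounds, so |(t + 3)/(t - 5) − (7/15)| < ϵ.

δ = min(15/2, (225/16)ϵ)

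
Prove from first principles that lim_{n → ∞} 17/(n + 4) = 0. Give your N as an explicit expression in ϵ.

N = 17/ϵ

Let ϵ > 0 be given. For n ≥ 1, |17/(n + 4) − 0| = 17/(n + 4) ≤ 17/n.
We need 17/n < ϵ, i.e. n > 17/ϵ.
Take N = 17/ϵ. If n > N then |17/(n + 4)| ≤ 17/n < ϵ.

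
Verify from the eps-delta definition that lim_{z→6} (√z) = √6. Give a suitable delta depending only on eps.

delta = min(6, √6·eps)

Let eps > 0 be given. We want delta > 0 such that 0 < |z − 6| < delta implies |√z − √6| < eps.
Multiplying by the conjugate, |√z − √6| = |z − 6|/(√z + √6).
Restrict delta ≤ 6 so that |z − 6| < 6 forces z > 0, and then √z + √6 > √6.
Hence |√z − √6| < |z − 6|/√6, which is < eps once |z − 6| < √6·eps.
Take delta = min(6, √6·eps). If 0 < |z − 6| < delta then z > 0 and |√z − √6| < |z − 6|/√6 < eps.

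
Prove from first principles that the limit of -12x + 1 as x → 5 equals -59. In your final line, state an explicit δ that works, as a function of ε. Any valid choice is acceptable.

δ = ε/12

Suppose ε > 0. We need δ > 0 so that 0 < |x − 5| < δ implies |(-12x + 1) + 59| < ε.
Since (-12x + 1) + 59 = -12(x − 5), we have |(-12x + 1) + 59| = 12|x − 5|.
Thus it suffices that |x − 5| < ε/12.
Take δ = ε/12. If 0 < |x − 5| < δ then |(-12x + 1) + 59| = 12|x − 5| < 12·(ε/12) = ε.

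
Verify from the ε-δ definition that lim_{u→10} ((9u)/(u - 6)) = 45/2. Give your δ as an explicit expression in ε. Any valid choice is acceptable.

Let ε > 0. We want δ > 0 with 0 < |u − 10| < δ ⇒ |(9u)/(u - 6) − (45/2)| < ε.
Combining over a common denominator, (9u)/(u - 6) − (45/2) = [(9u)·4 − 90·(u - 6)] / [4·(u - 6)] = -54(u − 10) / (4(u - 6)).
So |(9u)/(u - 6) − (45/2)| = 54|u − 10| / (4·|u − 6|).
Restrict δ ≤ 2. Then |u − 10| < 2 gives |u − 6| = |(u − 10) + 4| ≥ 4 − 2 = 2.
Hence |(9u)/(u - 6) − (45/2)| < 54|u − 10|/(4·2) = (27/4)|u − 10|, which is < ε once |u − 10| < (4/27)ε.
Take δ = min(2, (4/27)ε). Then 0 < |u − 10| < δ forces both bounds, so |(9u)/(u - 6) − (45/2)| < ε.

δ = min(2, (4/27)ε)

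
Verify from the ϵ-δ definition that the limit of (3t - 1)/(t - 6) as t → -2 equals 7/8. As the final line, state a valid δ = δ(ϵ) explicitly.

δ = min(4, (32/17)ϵ)

Fix ϵ > 0. We want δ > 0 with 0 < |t + 2| < δ ⇒ |(3t - 1)/(t - 6) − (7/8)| < ϵ.
Combining over a common denominator, (3t - 1)/(t - 6) − (7/8) = [(3t - 1)·(-8) − (-7)·(t - 6)] / [(-8)·(t - 6)] = -17(t + 2) / ((-8)(t - 6)).
So |(3t - 1)/(t - 6) − (7/8)| = 17|t + 2| / (8·|t − 6|).
Require δ ≤ 4, so |t − 6| ≥ |-8| − |t + 2| > 8 − 4 = 4.
Hence |(3t - 1)/(t - 6) − (7/8)| < 17|t + 2|/(8·4) = (17/32)|t + 2|, which is < ϵ once |t + 2| < (32/17)ϵ.
Take δ = min(4, (32/17)ϵ). Then 0 < |t + 2| < δ forces both bounds, so |(3t - 1)/(t - 6) − (7/8)| < ϵ.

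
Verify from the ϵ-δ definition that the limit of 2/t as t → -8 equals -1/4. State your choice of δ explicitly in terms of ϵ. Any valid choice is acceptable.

δ = min(4, 16ϵ)

Fix ϵ > 0. We seek δ > 0 such that 0 < |t + 8| < δ implies |2/t + 1/4| < ϵ.
|2/t + 1/4| = 2·|-8 − t|/(8·|t|) = 2|t + 8|/(8|t|).
Restrict δ ≤ 4. Then |t + 8| < 4 gives |t| > 4, so 8|t| > 32.
Then |2/t + 1/4| < 2|t + 8|/32, which is < ϵ when |t + 8| < 16ϵ.
Take δ = min(4, 16ϵ). Then 0 < |t + 8| < δ gives both |t + 8| < 4 and |t + 8| < 16ϵ, so |2/t + 1/4| < ϵ.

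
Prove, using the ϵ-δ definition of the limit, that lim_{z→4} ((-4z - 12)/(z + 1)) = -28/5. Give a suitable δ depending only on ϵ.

Fix ϵ > 0. We want δ > 0 with 0 < |z − 4| < δ ⇒ |(-4z - 12)/(z + 1) + 28/5| < ϵ.
Combining over a common denominator, (-4z - 12)/(z + 1) + 28/5 = [(-4z - 12)·5 − (-28)·(z + 1)] / [5·(z + 1)] = 8(z − 4) / (5(z + 1)).
So |(-4z - 12)/(z + 1) + 28/5| = 8|z − 4| / (5·|z + 1|).
Restrict δ ≤ 5/2. Then |z − 4| < 5/2 gives |z + 1| = |(z − 4) + 5| ≥ 5 − 5/2 = 5/2.
Hence |(-4z - 12)/(z + 1) + 28/5| < 8|z − 4|/(5·(5/2)) = (16/25)|z − 4|, which is < ϵ once |z − 4| < (25/16)ϵ.
Take δ = min(5/2, (25/16)ϵ). Then 0 < |z − 4| < δ forces both bounds, so |(-4z - 12)/(z + 1) + 28/5| < ϵ.

δ = min(5/2, (25/16)ϵ)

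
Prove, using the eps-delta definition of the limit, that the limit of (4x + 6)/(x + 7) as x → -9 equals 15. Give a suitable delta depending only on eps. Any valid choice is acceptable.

Let eps > 0. We want delta > 0 with 0 < |x + 9| < delta ⇒ |(4x + 6)/(x + 7) − 15| < eps.
Combining over a common denominator, (4x + 6)/(x + 7) − 15 = [(4x + 6)·(-2) − (-30)·(x + 7)] / [(-2)·(x + 7)] = 22(x + 9) / ((-2)(x + 7)).
So |(4x + 6)/(x + 7) − 15| = 22|x + 9| / (2·|x + 7|).
Restrict delta ≤ 1. Then |x + 9| < 1 gives |x + 7| = |(x + 9) + (-2)| ≥ 2 − 1 = 1.
Hence |(4x + 6)/(x + 7) − 15| < 22|x + 9|/(2·1) = 11|x + 9|, which is < eps once |x + 9| < (1/11)eps.
Take delta = min(1, (1/11)eps). Then 0 < |x + 9| < delta forces both bounds, so |(4x + 6)/(x + 7) − 15| < eps.

delta = min(1, (1/11)eps)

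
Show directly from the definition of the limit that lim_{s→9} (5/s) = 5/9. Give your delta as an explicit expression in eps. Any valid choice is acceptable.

Fix eps > 0. We seek delta > 0 such that 0 < |s − 9| < delta implies |5/s − (5/9)| < eps.
|5/s − (5/9)| = 5·|9 − s|/(9·|s|) = 5|s − 9|/(9|s|).
Require delta ≤ 9/2 so that |s| > 9 − 9/2 = 9/2, hence 9|s| > 81/2.
Then |5/s − (5/9)| < 5|s − 9|/(81/2), which is < eps when |s − 9| < (81/10)eps.
Take delta = min(9/2, (81/10)eps). Then 0 < |s − 9| < delta gives both |s − 9| < 9/2 and |s − 9| < (81/10)eps, so |5/s − (5/9)| < eps.

delta = min(9/2, (81/10)eps)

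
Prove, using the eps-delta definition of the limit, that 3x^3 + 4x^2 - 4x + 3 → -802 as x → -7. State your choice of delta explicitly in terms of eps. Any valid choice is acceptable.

Let eps > 0 be given. We want delta > 0 such that 0 < |x + 7| < delta implies |(3x^3 + 4x^2 - 4x + 3) + 802| < eps.
(3x^3 + 4x^2 - 4x + 3) + 802 = 3x^3 + 4x^2 - 4x + 805 = (x + 7)(3x^2 - 17x + 115).
So |(3x^3 + 4x^2 - 4x + 3) + 802| = |x + 7|·|3x^2 - 17x + 115|.
Require delta ≤ 2. Then |x + 7| < 2 gives |x| < 9, and by the triangle inequality |3x^2 - 17x + 115| ≤ 3·9^2 + 17·9 + 115 = 511.
Hence |(3x^3 + 4x^2 - 4x + 3) + 802| ≤ 511|x + 7| < eps provided |x + 7| < eps/511.
Choosing delta = min(2, eps/511) ensures both conditions, hence |(3x^3 + 4x^2 - 4x + 3) + 802| < eps.

delta = min(2, eps/511)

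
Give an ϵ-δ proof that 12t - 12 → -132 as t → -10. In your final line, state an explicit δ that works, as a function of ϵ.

Suppose ϵ > 0. We need δ > 0 so that 0 < |t + 10| < δ implies |(12t - 12) + 132| < ϵ.
Since (12t - 12) + 132 = 12(t + 10), we have |(12t - 12) + 132| = 12|t + 10|.
So 12|t + 10| < ϵ exactly when |t + 10| < ϵ/12.
Take δ = ϵ/12. If 0 < |t + 10| < δ then |(12t - 12) + 132| = 12|t + 10| < 12·(ϵ/12) = ϵ.

δ = ϵ/12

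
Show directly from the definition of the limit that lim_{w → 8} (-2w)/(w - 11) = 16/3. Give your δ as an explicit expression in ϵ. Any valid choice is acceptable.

δ = min(3/2, (9/44)ϵ)

Let ϵ > 0 be given. We want δ > 0 with 0 < |w − 8| < δ ⇒ |(-2w)/(w - 11) − (16/3)| < ϵ.
Combining over a common denominator, (-2w)/(w - 11) − (16/3) = [(-2w)·(-3) − (-16)·(w - 11)] / [(-3)·(w - 11)] = 22(w − 8) / ((-3)(w - 11)).
So |(-2w)/(w - 11) − (16/3)| = 22|w − 8| / (3·|w − 11|).
Require δ ≤ 3/2, so |w − 11| ≥ |-3| − |w − 8| > 3 − 3/2 = 3/2.
Hence |(-2w)/(w - 11) − (16/3)| < 22|w − 8|/(3·(3/2)) = (44/9)|w − 8|, which is < ϵ once |w − 8| < (9/44)ϵ.
Take δ = min(3/2, (9/44)ϵ). Then 0 < |w − 8| < δ forces both bounds, so |(-2w)/(w - 11) − (16/3)| < ϵ.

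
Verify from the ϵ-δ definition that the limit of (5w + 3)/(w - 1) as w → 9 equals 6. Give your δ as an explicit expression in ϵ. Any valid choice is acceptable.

δ = min(4, 4ϵ)

Let ϵ > 0 be given. We want δ > 0 with 0 < |w − 9| < δ ⇒ |(5w + 3)/(w - 1) − 6| < ϵ.
Combining over a common denominator, (5w + 3)/(w - 1) − 6 = [(5w + 3)·8 − 48·(w - 1)] / [8·(w - 1)] = -8(w − 9) / (8(w - 1)).
So |(5w + 3)/(w - 1) − 6| = 8|w − 9| / (8·|w − 1|).
Restrict δ ≤ 4. Then |w − 9| < 4 gives |w − 1| = |(w − 9) + 8| ≥ 8 − 4 = 4.
Hence |(5w + 3)/(w - 1) − 6| < 8|w − 9|/(8·4) = (1/4)|w − 9|, which is < ϵ once |w − 9| < 4ϵ.
Take δ = min(4, 4ϵ). Then 0 < |w − 9| < δ forces both bounds, so |(5w + 3)/(w - 1) − 6| < ϵ.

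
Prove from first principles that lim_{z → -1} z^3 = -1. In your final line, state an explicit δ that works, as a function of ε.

δ = min(1, ε/7)

Fix ε > 0. We seek δ > 0 with 0 < |z + 1| < δ ⇒ |z^3 + 1| < ε.
Factor: z^3 + 1 = (z + 1)(z^2 - z + 1), so |z^3 + 1| = |z + 1|·|z^2 - z + 1|.
Restrict δ ≤ 1. Then |z + 1| < 1 gives |z| < 2, so by the triangle inequality |z^2 - z + 1| ≤ 2^2 + 2 + 1 = 7.
Hence |z^3 + 1| ≤ 7|z + 1|, which is < ε once |z + 1| < ε/7.
Take δ = min(1, ε/7). If 0 < |z + 1| < δ then both bounds hold and |z^3 + 1| ≤ 7|z + 1| < 7·(ε/7) = ε.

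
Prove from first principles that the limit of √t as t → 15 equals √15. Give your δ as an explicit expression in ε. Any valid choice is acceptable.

δ = min(15, √15·ε)

Let ε > 0 be given. We want δ > 0 such that 0 < |t − 15| < δ implies |√t − √15| < ε.
Multiplying by the conjugate, |√t − √15| = |t − 15|/(√t + √15).
Restrict δ ≤ 15 so that |t − 15| < 15 forces t > 0, and then √t + √15 > √15.
Hence |√t − √15| < |t − 15|/√15, which is < ε once |t − 15| < √15·ε.
Take δ = min(15, √15·ε). If 0 < |t − 15| < δ then t > 0 and |√t − √15| < |t − 15|/√15 < ε.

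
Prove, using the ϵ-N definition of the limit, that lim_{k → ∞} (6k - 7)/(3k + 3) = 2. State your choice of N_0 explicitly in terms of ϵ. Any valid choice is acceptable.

Fix ϵ > 0. For k ≥ 1, |(6k - 7)/(3k + 3) − 2| = |-39|/(3(3k + 3)) = 39/(3(3k + 3)).
Since 3k + 3 ≥ 3k for k ≥ 1, this is ≤ 39/(3·3k) = (13/3)/k.
So |(6k - 7)/(3k + 3) − 2| < ϵ whenever k > (13/3)/ϵ.
Take N_0 = (13/3)/ϵ. If k > N_0 then |(6k - 7)/(3k + 3) − 2| ≤ (13/3)/k < ϵ.

N_0 = (13/3)/ϵ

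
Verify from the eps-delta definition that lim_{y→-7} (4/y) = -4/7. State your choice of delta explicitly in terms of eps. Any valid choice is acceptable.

Let eps > 0 be given. We seek delta > 0 such that 0 < |y + 7| < delta implies |4/y + 4/7| < eps.
|4/y + 4/7| = 4·|-7 − y|/(7·|y|) = 4|y + 7|/(7|y|).
Restrict delta ≤ 7/2. Then |y + 7| < 7/2 gives |y| > 7/2, so 7|y| > 49/2.
Then |4/y + 4/7| < 4|y + 7|/(49/2), which is < eps when |y + 7| < (49/8)eps.
Take delta = min(7/2, (49/8)eps). Then 0 < |y + 7| < delta gives both |y + 7| < 7/2 and |y + 7| < (49/8)eps, so |4/y + 4/7| < eps.

delta = min(7/2, (49/8)eps)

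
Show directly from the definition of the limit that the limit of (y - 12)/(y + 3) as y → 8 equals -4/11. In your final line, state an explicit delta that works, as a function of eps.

delta = min(11/2, (121/30)eps)

Let eps > 0. We want delta > 0 with 0 < |y − 8| < delta ⇒ |(y - 12)/(y + 3) + 4/11| < eps.
Combining over a common denominator, (y - 12)/(y + 3) + 4/11 = [(y - 12)·11 − (-4)·(y + 3)] / [11·(y + 3)] = 15(y − 8) / (11(y + 3)).
So |(y - 12)/(y + 3) + 4/11| = 15|y − 8| / (11·|y + 3|).
Restrict delta ≤ 11/2. Then |y − 8| < 11/2 gives |y + 3| = |(y − 8) + 11| ≥ 11 − 11/2 = 11/2.
Hence |(y - 12)/(y + 3) + 4/11| < 15|y − 8|/(11·(11/2)) = (30/121)|y − 8|, which is < eps once |y − 8| < (121/30)eps.
Take delta = min(11/2, (121/30)eps). Then 0 < |y − 8| < delta forces both bounds, so |(y - 12)/(y + 3) + 4/11| < eps.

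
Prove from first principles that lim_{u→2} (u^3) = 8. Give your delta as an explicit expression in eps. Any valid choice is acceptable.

delta = min(2, eps/28)

Let eps > 0. We seek delta > 0 with 0 < |u − 2| < delta ⇒ |u^3 − 8| < eps.
Factor: u^3 − 8 = (u − 2)(u^2 + 2u + 4), so |u^3 − 8| = |u − 2|·|u^2 + 2u + 4|.
Impose delta ≤ 2 so that |u| < 4; then |u^2 + 2u + 4| ≤ 28.
Hence |u^3 − 8| ≤ 28|u − 2|, which is < eps once |u − 2| < eps/28.
Take delta = min(2, eps/28). If 0 < |u − 2| < delta then both bounds hold and |u^3 − 8| ≤ 28|u − 2| < 28·(eps/28) = eps.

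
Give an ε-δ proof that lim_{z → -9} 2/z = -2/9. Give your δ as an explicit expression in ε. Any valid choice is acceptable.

δ = min(9/2, (81/4)ε)

Suppose ε > 0. We seek δ > 0 such that 0 < |z + 9| < δ implies |2/z + 2/9| < ε.
|2/z + 2/9| = 2·|-9 − z|/(9·|z|) = 2|z + 9|/(9|z|).
Restrict δ ≤ 9/2. Then |z + 9| < 9/2 gives |z| > 9/2, so 9|z| > 81/2.
Then |2/z + 2/9| < 2|z + 9|/(81/2), which is < ε when |z + 9| < (81/4)ε.
Take δ = min(9/2, (81/4)ε). Then 0 < |z + 9| < δ gives both |z + 9| < 9/2 and |z + 9| < (81/4)ε, so |2/z + 2/9| < ε.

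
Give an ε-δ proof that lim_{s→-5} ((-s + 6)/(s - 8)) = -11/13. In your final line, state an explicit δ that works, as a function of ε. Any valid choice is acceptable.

δ = min(13/2, (169/4)ε)

Fix ε > 0. We want δ > 0 with 0 < |s + 5| < δ ⇒ |(-s + 6)/(s - 8) + 11/13| < ε.
Combining over a common denominator, (-s + 6)/(s - 8) + 11/13 = [(-s + 6)·(-13) − 11·(s - 8)] / [(-13)·(s - 8)] = 2(s + 5) / ((-13)(s - 8)).
So |(-s + 6)/(s - 8) + 11/13| = 2|s + 5| / (13·|s − 8|).
Restrict δ ≤ 13/2. Then |s + 5| < 13/2 gives |s − 8| = |(s + 5) + (-13)| ≥ 13 − 13/2 = 13/2.
Hence |(-s + 6)/(s - 8) + 11/13| < 2|s + 5|/(13·(13/2)) = (4/169)|s + 5|, which is < ε once |s + 5| < (169/4)ε.
Take δ = min(13/2, (169/4)ε). Then 0 < |s + 5| < δ forces both bounds, so |(-s + 6)/(s - 8) + 11/13| < ε.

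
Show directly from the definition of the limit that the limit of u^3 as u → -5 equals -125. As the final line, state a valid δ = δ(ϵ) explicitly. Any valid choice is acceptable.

Fix ϵ > 0. We seek δ > 0 with 0 < |u + 5| < δ ⇒ |u^3 + 125| < ϵ.
Factor: u^3 + 125 = (u + 5)(u^2 - 5u + 25), so |u^3 + 125| = |u + 5|·|u^2 - 5u + 25|.
Impose δ ≤ 1 so that |u| < 6; then |u^2 - 5u + 25| ≤ 91.
Hence |u^3 + 125| ≤ 91|u + 5|, which is < ϵ once |u + 5| < ϵ/91.
Take δ = min(1, ϵ/91). If 0 < |u + 5| < δ then both bounds hold and |u^3 + 125| ≤ 91|u + 5| < 91·(ϵ/91) = ϵ.

δ = min(1, ϵ/91)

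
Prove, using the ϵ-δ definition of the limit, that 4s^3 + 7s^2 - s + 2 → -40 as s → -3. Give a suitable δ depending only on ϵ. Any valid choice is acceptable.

Let ϵ > 0. We want δ > 0 such that 0 < |s + 3| < δ implies |(4s^3 + 7s^2 - s + 2) + 40| < ϵ.
(4s^3 + 7s^2 - s + 2) + 40 = 4s^3 + 7s^2 - s + 42 = (s + 3)(4s^2 - 5s + 14).
So |(4s^3 + 7s^2 - s + 2) + 40| = |s + 3|·|4s^2 - 5s + 14|.
Assume first that |s + 3| < 1, so |s| < 4. Then |4s^2 - 5s + 14| ≤ 4·4^2 + 5·4 + 14 = 98.
Hence |(4s^3 + 7s^2 - s + 2) + 40| ≤ 98|s + 3| < ϵ provided |s + 3| < ϵ/98.
Choosing δ = min(1, ϵ/98) ensures both conditions, hence |(4s^3 + 7s^2 - s + 2) + 40| < ϵ.

δ = min(1, ϵ/98)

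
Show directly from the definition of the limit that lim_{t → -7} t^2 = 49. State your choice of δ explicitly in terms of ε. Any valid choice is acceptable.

δ = min(2, ε/16)

Fix ε > 0. We seek δ > 0 with 0 < |t + 7| < δ ⇒ |t^2 − 49| < ε.
Factor: t^2 − 49 = (t + 7)(t - 7), so |t^2 − 49| = |t + 7|·|t - 7|.
Impose δ ≤ 2 so that |t| < 9; then |t - 7| ≤ 16.
Hence |t^2 − 49| ≤ 16|t + 7|, which is < ε once |t + 7| < ε/16.
Take δ = min(2, ε/16). If 0 < |t + 7| < δ then both bounds hold and |t^2 − 49| ≤ 16|t + 7| < 16·(ε/16) = ε.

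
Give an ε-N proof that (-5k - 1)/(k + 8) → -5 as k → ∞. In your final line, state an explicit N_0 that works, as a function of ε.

N_0 = 39/ε

Fix ε > 0. For k ≥ 1, |(-5k - 1)/(k + 8) + 5| = |39|/((k + 8)) = 39/((k + 8)).
Since k + 8 ≥ k for k ≥ 1, this is ≤ 39/(k) = 39/k.
So |(-5k - 1)/(k + 8) + 5| < ε whenever k > 39/ε.
Take N_0 = 39/ε. If k > N_0 then |(-5k - 1)/(k + 8) + 5| ≤ 39/k < ε.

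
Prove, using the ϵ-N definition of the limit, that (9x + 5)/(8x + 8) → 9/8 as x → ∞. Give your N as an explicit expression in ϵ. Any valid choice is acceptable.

Suppose ϵ > 0. We seek N > 0 such that x > N implies |(9x + 5)/(8x + 8) − (9/8)| < ϵ.
(9x + 5)/(8x + 8) − (9/8) = (8(9x + 5) − 9(8x + 8)) / (8(8x + 8)) = -32/(8(8x + 8)).
For x > 0 we have 8x + 8 > 8x, so |(9x + 5)/(8x + 8) − (9/8)| = 32/(8(8x + 8)) < 32/(8·8x) = (1/2)/x.
Thus |(9x + 5)/(8x + 8) − (9/8)| < ϵ whenever x > (1/2)/ϵ.
Take N = (1/2)/ϵ. If x > N then |(9x + 5)/(8x + 8) − (9/8)| < (1/2)/x < ϵ.

N = (1/2)/ϵ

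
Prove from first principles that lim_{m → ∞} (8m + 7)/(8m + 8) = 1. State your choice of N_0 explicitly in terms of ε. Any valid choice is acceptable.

Let ε > 0. For m ≥ 1, |(8m + 7)/(8m + 8) − 1| = |-8|/(8(8m + 8)) = 8/(8(8m + 8)).
Since 8m + 8 ≥ 8m for m ≥ 1, this is ≤ 8/(8·8m) = (1/8)/m.
So |(8m + 7)/(8m + 8) − 1| < ε whenever m > (1/8)/ε.
Take N_0 = (1/8)/ε. If m > N_0 then |(8m + 7)/(8m + 8) − 1| ≤ (1/8)/m < ε.

N_0 = (1/8)/ε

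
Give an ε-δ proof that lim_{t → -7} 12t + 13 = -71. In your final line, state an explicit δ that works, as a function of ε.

Fix ε > 0. We need δ > 0 so that 0 < |t + 7| < δ implies |(12t + 13) + 71| < ε.
Since (12t + 13) + 71 = 12(t + 7), we have |(12t + 13) + 71| = 12|t + 7|.
So 12|t + 7| < ε exactly when |t + 7| < ε/12.
Choosing δ = ε/12 gives |(12t + 13) + 71| = 12|t + 7| < ε whenever |t + 7| < δ.

δ = ε/12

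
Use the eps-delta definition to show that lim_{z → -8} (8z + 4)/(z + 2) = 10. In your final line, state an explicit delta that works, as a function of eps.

delta = min(3, (3/2)eps)

Fix eps > 0. We want delta > 0 with 0 < |z + 8| < delta ⇒ |(8z + 4)/(z + 2) − 10| < eps.
Combining over a common denominator, (8z + 4)/(z + 2) − 10 = [(8z + 4)·(-6) − (-60)·(z + 2)] / [(-6)·(z + 2)] = 12(z + 8) / ((-6)(z + 2)).
So |(8z + 4)/(z + 2) − 10| = 12|z + 8| / (6·|z + 2|).
Require delta ≤ 3, so |z + 2| ≥ |-6| − |z + 8| > 6 − 3 = 3.
Hence |(8z + 4)/(z + 2) − 10| < 12|z + 8|/(6·3) = (2/3)|z + 8|, which is < eps once |z + 8| < (3/2)eps.
Take delta = min(3, (3/2)eps). Then 0 < |z + 8| < delta forces both bounds, so |(8z + 4)/(z + 2) − 10| < eps.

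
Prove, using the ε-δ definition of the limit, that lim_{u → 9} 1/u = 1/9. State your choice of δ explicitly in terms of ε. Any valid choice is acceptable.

Let ε > 0. We seek δ > 0 such that 0 < |u − 9| < δ implies |1/u − (1/9)| < ε.
|1/u − (1/9)| = |9 − u|/(9·|u|) = |u − 9|/(9|u|).
Require δ ≤ 9/2 so that |u| > 9 − 9/2 = 9/2, hence 9|u| > 81/2.
Then |1/u − (1/9)| < |u − 9|/(81/2), which is < ε when |u − 9| < (81/2)ε.
Take δ = min(9/2, (81/2)ε). Then 0 < |u − 9| < δ gives both |u − 9| < 9/2 and |u − 9| < (81/2)ε, so |1/u − (1/9)| < ε.

δ = min(9/2, (81/2)ε)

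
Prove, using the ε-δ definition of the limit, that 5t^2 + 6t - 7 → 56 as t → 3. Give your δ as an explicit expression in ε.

Suppose ε > 0. We want δ > 0 such that 0 < |t − 3| < δ implies |(5t^2 + 6t - 7) − 56| < ε.
(5t^2 + 6t - 7) − 56 = 5t^2 + 6t - 63 = (t − 3)(5t + 21).
So |(5t^2 + 6t - 7) − 56| = |t − 3|·|5t + 21|.
Assume first that |t − 3| < 2, so |t| < 5. Then |5t + 21| ≤ 5·5 + 21 = 46.
Hence |(5t^2 + 6t - 7) − 56| ≤ 46|t − 3| < ε provided |t − 3| < ε/46.
Choosing δ = min(2, ε/46) ensures both conditions, hence |(5t^2 + 6t - 7) − 56| < ε.

δ = min(2, ε/46)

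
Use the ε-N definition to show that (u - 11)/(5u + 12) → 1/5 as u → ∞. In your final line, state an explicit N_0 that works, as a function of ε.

N_0 = (67/25)/ε

Fix ε > 0. We seek N_0 > 0 such that u > N_0 implies |(u - 11)/(5u + 12) − (1/5)| < ε.
(u - 11)/(5u + 12) − (1/5) = (5(u - 11) − (5u + 12)) / (5(5u + 12)) = -67/(5(5u + 12)).
For u > 0 we have 5u + 12 > 5u, so |(u - 11)/(5u + 12) − (1/5)| = 67/(5(5u + 12)) < 67/(5·5u) = (67/25)/u.
Thus |(u - 11)/(5u + 12) − (1/5)| < ε whenever u > (67/25)/ε.
Take N_0 = (67/25)/ε. If u > N_0 then |(u - 11)/(5u + 12) − (1/5)| < (67/25)/u < ε.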